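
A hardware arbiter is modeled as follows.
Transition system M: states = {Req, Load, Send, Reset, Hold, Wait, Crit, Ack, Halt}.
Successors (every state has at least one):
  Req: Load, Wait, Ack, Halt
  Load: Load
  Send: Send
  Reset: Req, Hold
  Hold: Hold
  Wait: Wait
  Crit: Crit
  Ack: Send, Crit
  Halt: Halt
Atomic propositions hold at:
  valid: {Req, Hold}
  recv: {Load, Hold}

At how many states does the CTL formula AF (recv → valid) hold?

8

Sat(recv → valid) = {Req, Send, Reset, Hold, Wait, Crit, Ack, Halt}
AF (recv → valid): least fixpoint, start Z0 = {Req, Send, Reset, Hold, Wait, Crit, Ack, Halt}, add states with every successor in Z. Already a fixed point.
Sat(AF (recv → valid)) = {Req, Send, Reset, Hold, Wait, Crit, Ack, Halt}
|Sat(AF (recv → valid))| = |{Req, Send, Reset, Hold, Wait, Crit, Ack, Halt}| = 8.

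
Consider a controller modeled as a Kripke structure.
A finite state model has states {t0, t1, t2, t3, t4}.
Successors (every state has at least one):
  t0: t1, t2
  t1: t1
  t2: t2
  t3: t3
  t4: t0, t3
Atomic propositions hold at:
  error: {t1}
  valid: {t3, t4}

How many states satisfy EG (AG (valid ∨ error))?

2

Sat(valid ∨ error) = {t1, t3, t4}
AG (valid ∨ error): greatest fixpoint, start Z0 = {t1, t3, t4}, keep only states in Sat with every successor in Z. Z1 = {t1, t3}; fixed.
Sat(AG (valid ∨ error)) = {t1, t3}
EG (AG (valid ∨ error)): greatest fixpoint, start Z0 = {t1, t3}, keep only states in Sat with some successor in Z. Already a fixed point.
Sat(EG (AG (valid ∨ error))) = {t1, t3}
|Sat(EG (AG (valid ∨ error)))| = |{t1, t3}| = 2.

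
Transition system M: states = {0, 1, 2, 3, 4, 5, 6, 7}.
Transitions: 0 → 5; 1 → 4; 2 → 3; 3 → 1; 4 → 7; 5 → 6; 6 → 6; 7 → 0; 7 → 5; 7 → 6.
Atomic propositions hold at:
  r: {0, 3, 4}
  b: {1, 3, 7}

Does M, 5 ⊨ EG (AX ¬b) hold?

Sat(¬b) = {0, 2, 4, 5, 6}
Sat(AX ¬b) = {s : every successor in {0, 2, 4, 5, 6}} = {0, 1, 5, 6, 7}
EG (AX ¬b): greatest fixpoint, start Z0 = {0, 1, 5, 6, 7}, keep only states in Sat with some successor in Z. Z1 = {0, 5, 6, 7}; fixed.
Sat(EG (AX ¬b)) = {0, 5, 6, 7}
5 ∈ Sat(EG (AX ¬b)) = {0, 5, 6, 7}, so the formula holds at 5.

Yes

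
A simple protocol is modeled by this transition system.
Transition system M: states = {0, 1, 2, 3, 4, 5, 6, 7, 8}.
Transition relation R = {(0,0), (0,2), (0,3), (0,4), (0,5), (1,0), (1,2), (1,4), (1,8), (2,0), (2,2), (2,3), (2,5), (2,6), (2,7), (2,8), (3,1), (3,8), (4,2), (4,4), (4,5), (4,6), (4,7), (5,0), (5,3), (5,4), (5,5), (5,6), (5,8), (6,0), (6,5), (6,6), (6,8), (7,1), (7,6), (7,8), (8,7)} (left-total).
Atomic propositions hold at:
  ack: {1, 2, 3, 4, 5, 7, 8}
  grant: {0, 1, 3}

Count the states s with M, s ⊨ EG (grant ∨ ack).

8

Sat(grant ∨ ack) = {0, 1, 2, 3, 4, 5, 7, 8}
EG (grant ∨ ack): greatest fixpoint, start Z0 = {0, 1, 2, 3, 4, 5, 7, 8}, keep only states in Sat with some successor in Z. Already a fixed point.
Sat(EG (grant ∨ ack)) = {0, 1, 2, 3, 4, 5, 7, 8}
|Sat(EG (grant ∨ ack))| = |{0, 1, 2, 3, 4, 5, 7, 8}| = 8.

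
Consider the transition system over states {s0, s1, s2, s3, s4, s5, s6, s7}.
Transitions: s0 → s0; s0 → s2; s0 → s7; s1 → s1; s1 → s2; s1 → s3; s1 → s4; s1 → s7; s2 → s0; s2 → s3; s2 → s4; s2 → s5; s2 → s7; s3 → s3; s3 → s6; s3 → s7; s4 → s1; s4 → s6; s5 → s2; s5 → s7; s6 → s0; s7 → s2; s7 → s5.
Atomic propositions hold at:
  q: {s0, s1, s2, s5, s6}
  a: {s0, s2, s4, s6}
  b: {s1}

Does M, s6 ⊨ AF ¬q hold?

Sat(¬q) = {s3, s4, s7}
AF ¬q: least fixpoint, start Z0 = {s3, s4, s7}, add states with every successor in Z. Already a fixed point.
Sat(AF ¬q) = {s3, s4, s7}
s6 ∉ Sat(AF ¬q) = {s3, s4, s7}, so the formula does not hold at s6.

No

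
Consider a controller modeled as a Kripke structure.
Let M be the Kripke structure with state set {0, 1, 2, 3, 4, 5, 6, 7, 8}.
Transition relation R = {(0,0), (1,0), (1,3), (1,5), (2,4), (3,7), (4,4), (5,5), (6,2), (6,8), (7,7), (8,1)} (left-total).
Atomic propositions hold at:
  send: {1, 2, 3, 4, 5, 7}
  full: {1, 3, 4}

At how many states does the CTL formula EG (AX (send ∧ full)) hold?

2

Sat(send ∧ full) = {1, 3, 4}
Sat(AX (send ∧ full)) = {s : every successor in {1, 3, 4}} = {2, 4, 8}
EG (AX (send ∧ full)): greatest fixpoint, start Z0 = {2, 4, 8}, keep only states in Sat with some successor in Z. Z1 = {2, 4}; fixed.
Sat(EG (AX (send ∧ full))) = {2, 4}
|Sat(EG (AX (send ∧ full)))| = |{2, 4}| = 2.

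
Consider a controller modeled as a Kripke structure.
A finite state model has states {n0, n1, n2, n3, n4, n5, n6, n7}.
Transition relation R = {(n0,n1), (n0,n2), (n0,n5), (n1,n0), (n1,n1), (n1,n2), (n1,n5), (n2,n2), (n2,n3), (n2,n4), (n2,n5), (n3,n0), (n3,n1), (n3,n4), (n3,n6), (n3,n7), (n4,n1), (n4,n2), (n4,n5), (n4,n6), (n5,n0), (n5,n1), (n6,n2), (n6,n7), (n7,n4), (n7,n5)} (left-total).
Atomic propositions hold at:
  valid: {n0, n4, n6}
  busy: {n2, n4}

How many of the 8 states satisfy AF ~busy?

6

Sat(~busy) = {n0, n1, n3, n5, n6, n7}
AF ~busy: least fixpoint, start Z0 = {n0, n1, n3, n5, n6, n7}, add states with every successor in Z. Already a fixed point.
Sat(AF ~busy) = {n0, n1, n3, n5, n6, n7}
|Sat(AF ~busy)| = |{n0, n1, n3, n5, n6, n7}| = 6.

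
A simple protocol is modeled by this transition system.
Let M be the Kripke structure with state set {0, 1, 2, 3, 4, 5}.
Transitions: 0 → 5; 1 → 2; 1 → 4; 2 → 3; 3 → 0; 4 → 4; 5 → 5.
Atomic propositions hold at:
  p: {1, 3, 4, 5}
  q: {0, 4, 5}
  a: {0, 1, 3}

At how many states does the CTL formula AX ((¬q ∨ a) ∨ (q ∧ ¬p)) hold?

2

Sat(¬q) = {1, 2, 3}
Sat(¬q ∨ a) = {0, 1, 2, 3}
Sat(¬p) = {0, 2}
Sat(q ∧ ¬p) = {0}
Sat((¬q ∨ a) ∨ (q ∧ ¬p)) = {0, 1, 2, 3}
Sat(AX ((¬q ∨ a) ∨ (q ∧ ¬p))) = {s : every successor in {0, 1, 2, 3}} = {2, 3}
|Sat(AX ((¬q ∨ a) ∨ (q ∧ ¬p)))| = |{2, 3}| = 2.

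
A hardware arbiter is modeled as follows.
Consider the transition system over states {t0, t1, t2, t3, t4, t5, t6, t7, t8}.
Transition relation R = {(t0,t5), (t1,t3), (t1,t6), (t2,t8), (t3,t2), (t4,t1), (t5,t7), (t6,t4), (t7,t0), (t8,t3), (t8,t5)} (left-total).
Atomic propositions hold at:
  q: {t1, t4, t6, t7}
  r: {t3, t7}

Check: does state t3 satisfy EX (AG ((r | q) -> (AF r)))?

Sat(r | q) = {t1, t3, t4, t6, t7}
AF r: least fixpoint, start Z0 = {t3, t7}, add states with every successor in Z. Z1 = {t3, t5, t7}; Z2 = {t0, t3, t5, t7, t8}; Z3 = {t0, t2, t3, t5, t7, t8}; fixed.
Sat(AF r) = {t0, t2, t3, t5, t7, t8}
Sat((r | q) -> (AF r)) = {t0, t2, t3, t5, t7, t8}
AG ((r | q) -> (AF r)): greatest fixpoint, start Z0 = {t0, t2, t3, t5, t7, t8}, keep only states in Sat with every successor in Z. Already a fixed point.
Sat(AG ((r | q) -> (AF r))) = {t0, t2, t3, t5, t7, t8}
Sat(EX (AG ((r | q) -> (AF r)))) = {s : some successor in {t0, t2, t3, t5, t7, t8}} = {t0, t1, t2, t3, t5, t7, t8}
t3 ∈ Sat(EX (AG ((r | q) -> (AF r)))) = {t0, t1, t2, t3, t5, t7, t8}, so the formula holds at t3.

Yes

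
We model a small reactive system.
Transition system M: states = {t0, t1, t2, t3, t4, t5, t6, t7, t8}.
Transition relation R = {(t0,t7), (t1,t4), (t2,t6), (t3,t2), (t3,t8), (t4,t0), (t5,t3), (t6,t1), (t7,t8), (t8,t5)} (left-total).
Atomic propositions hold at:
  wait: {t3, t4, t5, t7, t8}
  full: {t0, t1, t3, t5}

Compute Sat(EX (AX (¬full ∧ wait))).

{t0, t4, t6}

Sat(¬full) = {t2, t4, t6, t7, t8}
Sat(¬full ∧ wait) = {t4, t7, t8}
Sat(AX (¬full ∧ wait)) = {s : every successor in {t4, t7, t8}} = {t0, t1, t7}
Sat(EX (AX (¬full ∧ wait))) = {s : some successor in {t0, t1, t7}} = {t0, t4, t6}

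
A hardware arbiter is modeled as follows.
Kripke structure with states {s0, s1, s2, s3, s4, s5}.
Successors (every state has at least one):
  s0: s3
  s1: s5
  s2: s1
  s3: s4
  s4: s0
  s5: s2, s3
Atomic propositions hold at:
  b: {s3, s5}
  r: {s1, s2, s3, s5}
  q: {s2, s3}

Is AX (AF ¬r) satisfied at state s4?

Sat(¬r) = {s0, s4}
AF ¬r: least fixpoint, start Z0 = {s0, s4}, add states with every successor in Z. Z1 = {s0, s3, s4}; fixed.
Sat(AF ¬r) = {s0, s3, s4}
Sat(AX (AF ¬r)) = {s : every successor in {s0, s3, s4}} = {s0, s3, s4}
s4 ∈ Sat(AX (AF ¬r)) = {s0, s3, s4}, so the formula holds at s4.

Yes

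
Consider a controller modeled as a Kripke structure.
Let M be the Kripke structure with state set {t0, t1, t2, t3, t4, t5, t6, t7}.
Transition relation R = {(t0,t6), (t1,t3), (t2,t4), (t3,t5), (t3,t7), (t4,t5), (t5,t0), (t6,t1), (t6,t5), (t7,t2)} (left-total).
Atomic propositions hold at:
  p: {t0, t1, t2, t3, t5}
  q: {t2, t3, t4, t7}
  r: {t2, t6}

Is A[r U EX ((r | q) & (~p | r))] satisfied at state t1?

Sat(r | q) = {t2, t3, t4, t6, t7}
Sat(~p) = {t4, t6, t7}
Sat(~p | r) = {t2, t4, t6, t7}
Sat((r | q) & (~p | r)) = {t2, t4, t6, t7}
Sat(EX ((r | q) & (~p | r))) = {s : some successor in {t2, t4, t6, t7}} = {t0, t2, t3, t7}
A[r U EX ((r | q) & (~p | r))]: least fixpoint, start Z0 = Sat(EX ((r | q) & (~p | r))) = {t0, t2, t3, t7}, add states in Sat(r) with every successor in Z. Already a fixed point.
Sat(A[r U EX ((r | q) & (~p | r))]) = {t0, t2, t3, t7}
t1 ∉ Sat(A[r U EX ((r | q) & (~p | r))]) = {t0, t2, t3, t7}, so the formula does not hold at t1.

No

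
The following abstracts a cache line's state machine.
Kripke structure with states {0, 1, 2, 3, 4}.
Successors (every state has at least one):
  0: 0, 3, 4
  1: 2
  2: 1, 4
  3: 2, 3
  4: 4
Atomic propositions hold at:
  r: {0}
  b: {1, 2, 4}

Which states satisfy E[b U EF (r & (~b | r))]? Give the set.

Sat(~b) = {0, 3}
Sat(~b | r) = {0, 3}
Sat(r & (~b | r)) = {0}
EF (r & (~b | r)): least fixpoint, start Z0 = {0}, add states with some successor in Z. Already a fixed point.
Sat(EF (r & (~b | r))) = {0}
E[b U EF (r & (~b | r))]: least fixpoint, start Z0 = Sat(EF (r & (~b | r))) = {0}, add states in Sat(b) with some successor in Z. Already a fixed point.
Sat(E[b U EF (r & (~b | r))]) = {0}

{0}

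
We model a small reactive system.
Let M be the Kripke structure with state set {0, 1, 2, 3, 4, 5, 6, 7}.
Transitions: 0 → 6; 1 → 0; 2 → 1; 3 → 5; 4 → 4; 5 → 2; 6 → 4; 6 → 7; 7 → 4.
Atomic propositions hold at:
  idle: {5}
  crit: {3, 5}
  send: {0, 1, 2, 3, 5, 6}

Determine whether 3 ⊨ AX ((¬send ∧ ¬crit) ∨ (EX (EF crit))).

No

Sat(¬send) = {4, 7}
Sat(¬crit) = {0, 1, 2, 4, 6, 7}
Sat(¬send ∧ ¬crit) = {4, 7}
EF crit: least fixpoint, start Z0 = {3, 5}, add states with some successor in Z. Already a fixed point.
Sat(EF crit) = {3, 5}
Sat(EX (EF crit)) = {s : some successor in {3, 5}} = {3}
Sat((¬send ∧ ¬crit) ∨ (EX (EF crit))) = {3, 4, 7}
Sat(AX ((¬send ∧ ¬crit) ∨ (EX (EF crit)))) = {s : every successor in {3, 4, 7}} = {4, 6, 7}
3 ∉ Sat(AX ((¬send ∧ ¬crit) ∨ (EX (EF crit)))) = {4, 6, 7}, so the formula does not hold at 3.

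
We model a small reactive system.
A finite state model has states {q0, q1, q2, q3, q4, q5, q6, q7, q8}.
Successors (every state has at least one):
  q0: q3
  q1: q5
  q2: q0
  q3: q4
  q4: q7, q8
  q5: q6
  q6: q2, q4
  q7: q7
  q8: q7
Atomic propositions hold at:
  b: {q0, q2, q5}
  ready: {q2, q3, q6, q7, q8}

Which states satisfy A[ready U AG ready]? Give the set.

AG ready: greatest fixpoint, start Z0 = {q2, q3, q6, q7, q8}, keep only states in Sat with every successor in Z. Z1 = {q7, q8}; fixed.
Sat(AG ready) = {q7, q8}
A[ready U AG ready]: least fixpoint, start Z0 = Sat(AG ready) = {q7, q8}, add states in Sat(ready) with every successor in Z. Already a fixed point.
Sat(A[ready U AG ready]) = {q7, q8}

{q7, q8}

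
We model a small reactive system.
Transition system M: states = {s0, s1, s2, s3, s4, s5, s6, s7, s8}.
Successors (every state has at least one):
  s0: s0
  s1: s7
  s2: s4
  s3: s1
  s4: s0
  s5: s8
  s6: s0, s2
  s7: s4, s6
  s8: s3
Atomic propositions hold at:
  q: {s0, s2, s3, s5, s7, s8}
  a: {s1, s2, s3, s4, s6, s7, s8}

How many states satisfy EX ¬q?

3

Sat(¬q) = {s1, s4, s6}
Sat(EX ¬q) = {s : some successor in {s1, s4, s6}} = {s2, s3, s7}
|Sat(EX ¬q)| = |{s2, s3, s7}| = 3.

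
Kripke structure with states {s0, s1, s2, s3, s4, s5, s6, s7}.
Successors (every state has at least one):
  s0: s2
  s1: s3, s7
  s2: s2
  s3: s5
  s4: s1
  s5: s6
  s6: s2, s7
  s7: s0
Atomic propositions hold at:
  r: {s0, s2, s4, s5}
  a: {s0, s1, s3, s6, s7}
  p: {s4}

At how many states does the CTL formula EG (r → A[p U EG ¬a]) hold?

2

Sat(¬a) = {s2, s4, s5}
EG ¬a: greatest fixpoint, start Z0 = {s2, s4, s5}, keep only states in Sat with some successor in Z. Z1 = {s2}; fixed.
Sat(EG ¬a) = {s2}
A[p U EG ¬a]: least fixpoint, start Z0 = Sat(EG ¬a) = {s2}, add states in Sat(p) with every successor in Z. Already a fixed point.
Sat(A[p U EG ¬a]) = {s2}
Sat(r → A[p U EG ¬a]) = {s1, s2, s3, s6, s7}
EG (r → A[p U EG ¬a]): greatest fixpoint, start Z0 = {s1, s2, s3, s6, s7}, keep only states in Sat with some successor in Z. Z1 = {s1, s2, s6}; Z2 = {s2, s6}; fixed.
Sat(EG (r → A[p U EG ¬a])) = {s2, s6}
|Sat(EG (r → A[p U EG ¬a]))| = |{s2, s6}| = 2.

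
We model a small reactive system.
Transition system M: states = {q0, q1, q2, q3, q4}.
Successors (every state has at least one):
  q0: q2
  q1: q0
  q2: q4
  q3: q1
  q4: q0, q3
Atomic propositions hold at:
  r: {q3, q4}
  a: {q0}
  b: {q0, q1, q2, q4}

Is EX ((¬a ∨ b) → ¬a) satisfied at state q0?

Sat(¬a) = {q1, q2, q3, q4}
Sat(¬a ∨ b) = {q0, q1, q2, q3, q4}
Sat((¬a ∨ b) → ¬a) = {q1, q2, q3, q4}
Sat(EX ((¬a ∨ b) → ¬a)) = {s : some successor in {q1, q2, q3, q4}} = {q0, q2, q3, q4}
q0 ∈ Sat(EX ((¬a ∨ b) → ¬a)) = {q0, q2, q3, q4}, so the formula holds at q0.

Yes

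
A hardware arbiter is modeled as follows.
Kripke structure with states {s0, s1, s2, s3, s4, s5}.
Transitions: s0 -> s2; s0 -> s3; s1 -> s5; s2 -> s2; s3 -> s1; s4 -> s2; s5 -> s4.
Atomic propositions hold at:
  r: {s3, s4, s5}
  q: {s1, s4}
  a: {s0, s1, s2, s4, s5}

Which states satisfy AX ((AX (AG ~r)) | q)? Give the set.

{s2, s3, s4, s5}

Sat(~r) = {s0, s1, s2}
AG ~r: greatest fixpoint, start Z0 = {s0, s1, s2}, keep only states in Sat with every successor in Z. Z1 = {s2}; fixed.
Sat(AG ~r) = {s2}
Sat(AX (AG ~r)) = {s : every successor in {s2}} = {s2, s4}
Sat((AX (AG ~r)) | q) = {s1, s2, s4}
Sat(AX ((AX (AG ~r)) | q)) = {s : every successor in {s1, s2, s4}} = {s2, s3, s4, s5}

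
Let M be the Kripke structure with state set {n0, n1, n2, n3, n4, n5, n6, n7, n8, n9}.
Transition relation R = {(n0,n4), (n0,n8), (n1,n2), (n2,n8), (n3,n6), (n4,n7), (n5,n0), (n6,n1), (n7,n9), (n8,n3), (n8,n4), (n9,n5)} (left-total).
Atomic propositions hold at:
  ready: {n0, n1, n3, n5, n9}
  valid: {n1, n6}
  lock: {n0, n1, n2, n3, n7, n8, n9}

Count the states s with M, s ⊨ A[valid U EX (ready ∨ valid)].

Sat(ready ∨ valid) = {n0, n1, n3, n5, n6, n9}
Sat(EX (ready ∨ valid)) = {s : some successor in {n0, n1, n3, n5, n6, n9}} = {n3, n5, n6, n7, n8, n9}
A[valid U EX (ready ∨ valid)]: least fixpoint, start Z0 = Sat(EX (ready ∨ valid)) = {n3, n5, n6, n7, n8, n9}, add states in Sat(valid) with every successor in Z. Already a fixed point.
Sat(A[valid U EX (ready ∨ valid)]) = {n3, n5, n6, n7, n8, n9}
|Sat(A[valid U EX (ready ∨ valid)])| = |{n3, n5, n6, n7, n8, n9}| = 6.

6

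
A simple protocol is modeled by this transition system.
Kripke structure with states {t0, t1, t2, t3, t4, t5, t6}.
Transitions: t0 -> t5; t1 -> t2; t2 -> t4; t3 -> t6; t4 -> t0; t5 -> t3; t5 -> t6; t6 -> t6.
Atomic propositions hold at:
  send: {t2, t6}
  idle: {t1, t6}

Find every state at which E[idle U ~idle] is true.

Sat(~idle) = {t0, t2, t3, t4, t5}
E[idle U ~idle]: least fixpoint, start Z0 = Sat(~idle) = {t0, t2, t3, t4, t5}, add states in Sat(idle) with some successor in Z. Z1 = {t0, t1, t2, t3, t4, t5}; fixed.
Sat(E[idle U ~idle]) = {t0, t1, t2, t3, t4, t5}

{t0, t1, t2, t3, t4, t5}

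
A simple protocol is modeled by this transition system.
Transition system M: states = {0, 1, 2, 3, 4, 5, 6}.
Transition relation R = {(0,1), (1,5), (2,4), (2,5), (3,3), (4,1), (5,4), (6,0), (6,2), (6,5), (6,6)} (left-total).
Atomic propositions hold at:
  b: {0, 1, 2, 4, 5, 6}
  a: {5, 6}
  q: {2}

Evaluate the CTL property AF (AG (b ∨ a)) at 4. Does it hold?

Yes

Sat(b ∨ a) = {0, 1, 2, 4, 5, 6}
AG (b ∨ a): greatest fixpoint, start Z0 = {0, 1, 2, 4, 5, 6}, keep only states in Sat with every successor in Z. Already a fixed point.
Sat(AG (b ∨ a)) = {0, 1, 2, 4, 5, 6}
AF (AG (b ∨ a)): least fixpoint, start Z0 = {0, 1, 2, 4, 5, 6}, add states with every successor in Z. Already a fixed point.
Sat(AF (AG (b ∨ a))) = {0, 1, 2, 4, 5, 6}
4 ∈ Sat(AF (AG (b ∨ a))) = {0, 1, 2, 4, 5, 6}, so the formula holds at 4.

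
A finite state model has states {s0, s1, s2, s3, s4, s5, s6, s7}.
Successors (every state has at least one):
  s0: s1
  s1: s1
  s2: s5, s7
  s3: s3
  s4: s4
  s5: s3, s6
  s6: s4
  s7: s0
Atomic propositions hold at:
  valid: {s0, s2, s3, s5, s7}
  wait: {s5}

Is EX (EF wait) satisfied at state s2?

EF wait: least fixpoint, start Z0 = {s5}, add states with some successor in Z. Z1 = {s2, s5}; fixed.
Sat(EF wait) = {s2, s5}
Sat(EX (EF wait)) = {s : some successor in {s2, s5}} = {s2}
s2 ∈ Sat(EX (EF wait)) = {s2}, so the formula holds at s2.

Yes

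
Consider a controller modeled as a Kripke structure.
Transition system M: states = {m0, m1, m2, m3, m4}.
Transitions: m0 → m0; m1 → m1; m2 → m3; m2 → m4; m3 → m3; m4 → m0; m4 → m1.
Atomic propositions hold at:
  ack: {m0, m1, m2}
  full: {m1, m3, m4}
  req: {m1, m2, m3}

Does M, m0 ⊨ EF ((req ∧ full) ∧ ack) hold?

Sat(req ∧ full) = {m1, m3}
Sat((req ∧ full) ∧ ack) = {m1}
EF ((req ∧ full) ∧ ack): least fixpoint, start Z0 = {m1}, add states with some successor in Z. Z1 = {m1, m4}; Z2 = {m1, m2, m4}; fixed.
Sat(EF ((req ∧ full) ∧ ack)) = {m1, m2, m4}
m0 ∉ Sat(EF ((req ∧ full) ∧ ack)) = {m1, m2, m4}, so the formula does not hold at m0.

No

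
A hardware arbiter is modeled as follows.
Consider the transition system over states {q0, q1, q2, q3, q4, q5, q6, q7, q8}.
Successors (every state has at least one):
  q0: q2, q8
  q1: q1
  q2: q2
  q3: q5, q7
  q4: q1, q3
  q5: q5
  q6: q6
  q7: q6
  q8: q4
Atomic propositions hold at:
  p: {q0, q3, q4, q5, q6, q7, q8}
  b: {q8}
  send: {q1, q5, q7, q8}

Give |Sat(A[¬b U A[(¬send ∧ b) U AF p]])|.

7

Sat(¬b) = {q0, q1, q2, q3, q4, q5, q6, q7}
Sat(¬send) = {q0, q2, q3, q4, q6}
Sat(¬send ∧ b) = ∅
AF p: least fixpoint, start Z0 = {q0, q3, q4, q5, q6, q7, q8}, add states with every successor in Z. Already a fixed point.
Sat(AF p) = {q0, q3, q4, q5, q6, q7, q8}
A[(¬send ∧ b) U AF p]: least fixpoint, start Z0 = Sat(AF p) = {q0, q3, q4, q5, q6, q7, q8}, add states in Sat(¬send ∧ b) with every successor in Z. Already a fixed point.
Sat(A[(¬send ∧ b) U AF p]) = {q0, q3, q4, q5, q6, q7, q8}
A[¬b U A[(¬send ∧ b) U AF p]]: least fixpoint, start Z0 = Sat(A[(¬send ∧ b) U AF p]) = {q0, q3, q4, q5, q6, q7, q8}, add states in Sat(¬b) with every successor in Z. Already a fixed point.
Sat(A[¬b U A[(¬send ∧ b) U AF p]]) = {q0, q3, q4, q5, q6, q7, q8}
|Sat(A[¬b U A[(¬send ∧ b) U AF p]])| = |{q0, q3, q4, q5, q6, q7, q8}| = 7.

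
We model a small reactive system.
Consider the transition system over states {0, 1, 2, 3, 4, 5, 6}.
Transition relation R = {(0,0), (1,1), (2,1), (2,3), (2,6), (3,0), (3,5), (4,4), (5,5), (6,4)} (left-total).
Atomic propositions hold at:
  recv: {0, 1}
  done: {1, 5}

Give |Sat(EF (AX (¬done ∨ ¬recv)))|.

Sat(¬done) = {0, 2, 3, 4, 6}
Sat(¬recv) = {2, 3, 4, 5, 6}
Sat(¬done ∨ ¬recv) = {0, 2, 3, 4, 5, 6}
Sat(AX (¬done ∨ ¬recv)) = {s : every successor in {0, 2, 3, 4, 5, 6}} = {0, 3, 4, 5, 6}
EF (AX (¬done ∨ ¬recv)): least fixpoint, start Z0 = {0, 3, 4, 5, 6}, add states with some successor in Z. Z1 = {0, 2, 3, 4, 5, 6}; fixed.
Sat(EF (AX (¬done ∨ ¬recv))) = {0, 2, 3, 4, 5, 6}
|Sat(EF (AX (¬done ∨ ¬recv)))| = |{0, 2, 3, 4, 5, 6}| = 6.

6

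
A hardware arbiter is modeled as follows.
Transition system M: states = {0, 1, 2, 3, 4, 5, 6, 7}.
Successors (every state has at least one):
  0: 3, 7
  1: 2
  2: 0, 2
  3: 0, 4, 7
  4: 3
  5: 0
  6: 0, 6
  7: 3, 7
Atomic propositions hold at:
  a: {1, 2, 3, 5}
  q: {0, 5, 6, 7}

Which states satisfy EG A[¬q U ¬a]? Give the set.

{0, 3, 4, 6, 7}

Sat(¬q) = {1, 2, 3, 4}
Sat(¬a) = {0, 4, 6, 7}
A[¬q U ¬a]: least fixpoint, start Z0 = Sat(¬a) = {0, 4, 6, 7}, add states in Sat(¬q) with every successor in Z. Z1 = {0, 3, 4, 6, 7}; fixed.
Sat(A[¬q U ¬a]) = {0, 3, 4, 6, 7}
EG A[¬q U ¬a]: greatest fixpoint, start Z0 = {0, 3, 4, 6, 7}, keep only states in Sat with some successor in Z. Already a fixed point.
Sat(EG A[¬q U ¬a]) = {0, 3, 4, 6, 7}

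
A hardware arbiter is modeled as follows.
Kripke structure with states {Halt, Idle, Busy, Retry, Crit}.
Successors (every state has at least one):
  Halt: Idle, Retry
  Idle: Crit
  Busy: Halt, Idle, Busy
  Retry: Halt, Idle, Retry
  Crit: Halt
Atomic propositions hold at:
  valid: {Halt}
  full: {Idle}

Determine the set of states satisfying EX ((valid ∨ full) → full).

Sat(valid ∨ full) = {Halt, Idle}
Sat((valid ∨ full) → full) = {Idle, Busy, Retry, Crit}
Sat(EX ((valid ∨ full) → full)) = {s : some successor in {Idle, Busy, Retry, Crit}} = {Halt, Idle, Busy, Retry}

{Halt, Idle, Busy, Retry}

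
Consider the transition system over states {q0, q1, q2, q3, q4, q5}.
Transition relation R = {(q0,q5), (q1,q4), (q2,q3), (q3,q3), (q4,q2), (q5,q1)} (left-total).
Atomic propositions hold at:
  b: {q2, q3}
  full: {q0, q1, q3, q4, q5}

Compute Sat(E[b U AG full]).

{q2, q3}

AG full: greatest fixpoint, start Z0 = {q0, q1, q3, q4, q5}, keep only states in Sat with every successor in Z. Z1 = {q0, q1, q3, q5}; Z2 = {q0, q3, q5}; Z3 = {q0, q3}; Z4 = {q3}; fixed.
Sat(AG full) = {q3}
E[b U AG full]: least fixpoint, start Z0 = Sat(AG full) = {q3}, add states in Sat(b) with some successor in Z. Z1 = {q2, q3}; fixed.
Sat(E[b U AG full]) = {q2, q3}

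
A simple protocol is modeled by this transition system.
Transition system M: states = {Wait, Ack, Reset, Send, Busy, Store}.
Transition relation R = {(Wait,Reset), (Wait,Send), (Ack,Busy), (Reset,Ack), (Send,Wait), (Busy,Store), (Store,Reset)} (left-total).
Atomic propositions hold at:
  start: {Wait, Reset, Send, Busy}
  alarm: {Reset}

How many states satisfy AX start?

Sat(AX start) = {s : every successor in {Wait, Reset, Send, Busy}} = {Wait, Ack, Send, Store}
|Sat(AX start)| = |{Wait, Ack, Send, Store}| = 4.

4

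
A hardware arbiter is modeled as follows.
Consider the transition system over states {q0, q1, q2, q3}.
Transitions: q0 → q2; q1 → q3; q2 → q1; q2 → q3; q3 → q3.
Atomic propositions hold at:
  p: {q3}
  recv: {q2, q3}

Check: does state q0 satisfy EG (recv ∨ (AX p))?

No

Sat(AX p) = {s : every successor in {q3}} = {q1, q3}
Sat(recv ∨ (AX p)) = {q1, q2, q3}
EG (recv ∨ (AX p)): greatest fixpoint, start Z0 = {q1, q2, q3}, keep only states in Sat with some successor in Z. Already a fixed point.
Sat(EG (recv ∨ (AX p))) = {q1, q2, q3}
q0 ∉ Sat(EG (recv ∨ (AX p))) = {q1, q2, q3}, so the formula does not hold at q0.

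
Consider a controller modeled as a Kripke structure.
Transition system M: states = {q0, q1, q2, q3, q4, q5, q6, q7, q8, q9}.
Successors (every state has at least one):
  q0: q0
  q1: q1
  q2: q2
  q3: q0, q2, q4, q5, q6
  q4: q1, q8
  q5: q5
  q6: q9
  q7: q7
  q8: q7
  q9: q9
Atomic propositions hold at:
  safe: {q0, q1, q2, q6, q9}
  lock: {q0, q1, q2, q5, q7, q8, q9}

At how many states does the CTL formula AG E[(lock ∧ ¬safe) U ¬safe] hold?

Sat(¬safe) = {q3, q4, q5, q7, q8}
Sat(lock ∧ ¬safe) = {q5, q7, q8}
E[(lock ∧ ¬safe) U ¬safe]: least fixpoint, start Z0 = Sat(¬safe) = {q3, q4, q5, q7, q8}, add states in Sat(lock ∧ ¬safe) with some successor in Z. Already a fixed point.
Sat(E[(lock ∧ ¬safe) U ¬safe]) = {q3, q4, q5, q7, q8}
AG E[(lock ∧ ¬safe) U ¬safe]: greatest fixpoint, start Z0 = {q3, q4, q5, q7, q8}, keep only states in Sat with every successor in Z. Z1 = {q5, q7, q8}; fixed.
Sat(AG E[(lock ∧ ¬safe) U ¬safe]) = {q5, q7, q8}
|Sat(AG E[(lock ∧ ¬safe) U ¬safe])| = |{q5, q7, q8}| = 3.

3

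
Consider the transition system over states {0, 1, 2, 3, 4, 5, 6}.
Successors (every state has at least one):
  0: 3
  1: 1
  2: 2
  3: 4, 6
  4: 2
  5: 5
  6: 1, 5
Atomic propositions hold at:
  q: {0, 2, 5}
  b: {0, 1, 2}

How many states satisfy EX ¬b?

Sat(¬b) = {3, 4, 5, 6}
Sat(EX ¬b) = {s : some successor in {3, 4, 5, 6}} = {0, 3, 5, 6}
|Sat(EX ¬b)| = |{0, 3, 5, 6}| = 4.

4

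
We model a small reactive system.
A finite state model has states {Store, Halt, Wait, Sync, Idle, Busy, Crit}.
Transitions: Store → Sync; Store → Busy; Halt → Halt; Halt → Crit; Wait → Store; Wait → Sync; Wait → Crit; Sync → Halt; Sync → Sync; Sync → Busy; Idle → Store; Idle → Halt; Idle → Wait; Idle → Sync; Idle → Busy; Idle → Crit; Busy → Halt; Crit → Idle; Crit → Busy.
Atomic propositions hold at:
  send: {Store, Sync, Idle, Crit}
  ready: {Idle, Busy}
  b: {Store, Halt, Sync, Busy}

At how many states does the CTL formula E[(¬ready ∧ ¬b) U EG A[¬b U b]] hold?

Sat(¬ready) = {Store, Halt, Wait, Sync, Crit}
Sat(¬b) = {Wait, Idle, Crit}
Sat(¬ready ∧ ¬b) = {Wait, Crit}
A[¬b U b]: least fixpoint, start Z0 = Sat(b) = {Store, Halt, Sync, Busy}, add states in Sat(¬b) with every successor in Z. Already a fixed point.
Sat(A[¬b U b]) = {Store, Halt, Sync, Busy}
EG A[¬b U b]: greatest fixpoint, start Z0 = {Store, Halt, Sync, Busy}, keep only states in Sat with some successor in Z. Already a fixed point.
Sat(EG A[¬b U b]) = {Store, Halt, Sync, Busy}
E[(¬ready ∧ ¬b) U EG A[¬b U b]]: least fixpoint, start Z0 = Sat(EG A[¬b U b]) = {Store, Halt, Sync, Busy}, add states in Sat(¬ready ∧ ¬b) with some successor in Z. Z1 = {Store, Halt, Wait, Sync, Busy, Crit}; fixed.
Sat(E[(¬ready ∧ ¬b) U EG A[¬b U b]]) = {Store, Halt, Wait, Sync, Busy, Crit}
|Sat(E[(¬ready ∧ ¬b) U EG A[¬b U b]])| = |{Store, Halt, Wait, Sync, Busy, Crit}| = 6.

6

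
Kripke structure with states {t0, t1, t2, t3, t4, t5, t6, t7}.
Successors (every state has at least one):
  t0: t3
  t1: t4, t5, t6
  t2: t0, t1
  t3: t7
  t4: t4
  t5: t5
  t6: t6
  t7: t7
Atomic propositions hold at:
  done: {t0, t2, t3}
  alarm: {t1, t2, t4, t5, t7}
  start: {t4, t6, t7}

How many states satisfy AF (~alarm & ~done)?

1

Sat(~alarm) = {t0, t3, t6}
Sat(~done) = {t1, t4, t5, t6, t7}
Sat(~alarm & ~done) = {t6}
AF (~alarm & ~done): least fixpoint, start Z0 = {t6}, add states with every successor in Z. Already a fixed point.
Sat(AF (~alarm & ~done)) = {t6}
|Sat(AF (~alarm & ~done))| = |{t6}| = 1.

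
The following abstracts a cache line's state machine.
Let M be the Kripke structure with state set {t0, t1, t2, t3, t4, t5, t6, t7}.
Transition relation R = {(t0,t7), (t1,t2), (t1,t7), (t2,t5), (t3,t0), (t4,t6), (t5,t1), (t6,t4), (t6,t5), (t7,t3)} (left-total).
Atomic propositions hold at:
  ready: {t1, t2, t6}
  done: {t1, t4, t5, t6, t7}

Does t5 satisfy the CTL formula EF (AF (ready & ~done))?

Sat(~done) = {t0, t2, t3}
Sat(ready & ~done) = {t2}
AF (ready & ~done): least fixpoint, start Z0 = {t2}, add states with every successor in Z. Already a fixed point.
Sat(AF (ready & ~done)) = {t2}
EF (AF (ready & ~done)): least fixpoint, start Z0 = {t2}, add states with some successor in Z. Z1 = {t1, t2}; Z2 = {t1, t2, t5}; Z3 = {t1, t2, t5, t6}; Z4 = {t1, t2, t4, t5, t6}; fixed.
Sat(EF (AF (ready & ~done))) = {t1, t2, t4, t5, t6}
t5 ∈ Sat(EF (AF (ready & ~done))) = {t1, t2, t4, t5, t6}, so the formula holds at t5.

Yes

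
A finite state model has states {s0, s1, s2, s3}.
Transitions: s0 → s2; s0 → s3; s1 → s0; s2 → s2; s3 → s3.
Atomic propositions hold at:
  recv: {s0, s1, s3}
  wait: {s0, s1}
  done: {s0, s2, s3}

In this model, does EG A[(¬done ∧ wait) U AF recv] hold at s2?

No

Sat(¬done) = {s1}
Sat(¬done ∧ wait) = {s1}
AF recv: least fixpoint, start Z0 = {s0, s1, s3}, add states with every successor in Z. Already a fixed point.
Sat(AF recv) = {s0, s1, s3}
A[(¬done ∧ wait) U AF recv]: least fixpoint, start Z0 = Sat(AF recv) = {s0, s1, s3}, add states in Sat(¬done ∧ wait) with every successor in Z. Already a fixed point.
Sat(A[(¬done ∧ wait) U AF recv]) = {s0, s1, s3}
EG A[(¬done ∧ wait) U AF recv]: greatest fixpoint, start Z0 = {s0, s1, s3}, keep only states in Sat with some successor in Z. Already a fixed point.
Sat(EG A[(¬done ∧ wait) U AF recv]) = {s0, s1, s3}
s2 ∉ Sat(EG A[(¬done ∧ wait) U AF recv]) = {s0, s1, s3}, so the formula does not hold at s2.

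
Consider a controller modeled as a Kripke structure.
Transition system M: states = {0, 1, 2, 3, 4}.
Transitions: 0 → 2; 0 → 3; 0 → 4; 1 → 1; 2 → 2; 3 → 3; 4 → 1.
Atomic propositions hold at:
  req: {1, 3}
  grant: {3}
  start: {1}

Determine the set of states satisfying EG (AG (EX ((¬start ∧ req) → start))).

Sat(¬start) = {0, 2, 3, 4}
Sat(¬start ∧ req) = {3}
Sat((¬start ∧ req) → start) = {0, 1, 2, 4}
Sat(EX ((¬start ∧ req) → start)) = {s : some successor in {0, 1, 2, 4}} = {0, 1, 2, 4}
AG (EX ((¬start ∧ req) → start)): greatest fixpoint, start Z0 = {0, 1, 2, 4}, keep only states in Sat with every successor in Z. Z1 = {1, 2, 4}; fixed.
Sat(AG (EX ((¬start ∧ req) → start))) = {1, 2, 4}
EG (AG (EX ((¬start ∧ req) → start))): greatest fixpoint, start Z0 = {1, 2, 4}, keep only states in Sat with some successor in Z. Already a fixed point.
Sat(EG (AG (EX ((¬start ∧ req) → start)))) = {1, 2, 4}

{1, 2, 4}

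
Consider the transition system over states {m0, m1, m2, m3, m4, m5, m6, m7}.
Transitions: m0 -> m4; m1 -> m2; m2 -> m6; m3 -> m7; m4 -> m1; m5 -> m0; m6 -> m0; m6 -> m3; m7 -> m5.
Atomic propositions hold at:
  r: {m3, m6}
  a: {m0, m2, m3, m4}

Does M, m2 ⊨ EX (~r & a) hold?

Sat(~r) = {m0, m1, m2, m4, m5, m7}
Sat(~r & a) = {m0, m2, m4}
Sat(EX (~r & a)) = {s : some successor in {m0, m2, m4}} = {m0, m1, m5, m6}
m2 ∉ Sat(EX (~r & a)) = {m0, m1, m5, m6}, so the formula does not hold at m2.

No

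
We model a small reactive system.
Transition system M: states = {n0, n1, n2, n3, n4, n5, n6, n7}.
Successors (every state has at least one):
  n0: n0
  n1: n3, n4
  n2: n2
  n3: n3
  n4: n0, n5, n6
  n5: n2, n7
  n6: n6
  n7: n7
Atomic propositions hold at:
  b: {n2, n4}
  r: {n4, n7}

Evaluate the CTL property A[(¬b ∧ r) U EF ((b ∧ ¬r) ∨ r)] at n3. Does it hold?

No

Sat(¬b) = {n0, n1, n3, n5, n6, n7}
Sat(¬b ∧ r) = {n7}
Sat(¬r) = {n0, n1, n2, n3, n5, n6}
Sat(b ∧ ¬r) = {n2}
Sat((b ∧ ¬r) ∨ r) = {n2, n4, n7}
EF ((b ∧ ¬r) ∨ r): least fixpoint, start Z0 = {n2, n4, n7}, add states with some successor in Z. Z1 = {n1, n2, n4, n5, n7}; fixed.
Sat(EF ((b ∧ ¬r) ∨ r)) = {n1, n2, n4, n5, n7}
A[(¬b ∧ r) U EF ((b ∧ ¬r) ∨ r)]: least fixpoint, start Z0 = Sat(EF ((b ∧ ¬r) ∨ r)) = {n1, n2, n4, n5, n7}, add states in Sat(¬b ∧ r) with every successor in Z. Already a fixed point.
Sat(A[(¬b ∧ r) U EF ((b ∧ ¬r) ∨ r)]) = {n1, n2, n4, n5, n7}
n3 ∉ Sat(A[(¬b ∧ r) U EF ((b ∧ ¬r) ∨ r)]) = {n1, n2, n4, n5, n7}, so the formula does not hold at n3.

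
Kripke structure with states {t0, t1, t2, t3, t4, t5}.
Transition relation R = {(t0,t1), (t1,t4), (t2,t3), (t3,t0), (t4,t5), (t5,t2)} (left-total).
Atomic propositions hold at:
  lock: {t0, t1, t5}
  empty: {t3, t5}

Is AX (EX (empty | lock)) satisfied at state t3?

Sat(empty | lock) = {t0, t1, t3, t5}
Sat(EX (empty | lock)) = {s : some successor in {t0, t1, t3, t5}} = {t0, t2, t3, t4}
Sat(AX (EX (empty | lock))) = {s : every successor in {t0, t2, t3, t4}} = {t1, t2, t3, t5}
t3 ∈ Sat(AX (EX (empty | lock))) = {t1, t2, t3, t5}, so the formula holds at t3.

Yes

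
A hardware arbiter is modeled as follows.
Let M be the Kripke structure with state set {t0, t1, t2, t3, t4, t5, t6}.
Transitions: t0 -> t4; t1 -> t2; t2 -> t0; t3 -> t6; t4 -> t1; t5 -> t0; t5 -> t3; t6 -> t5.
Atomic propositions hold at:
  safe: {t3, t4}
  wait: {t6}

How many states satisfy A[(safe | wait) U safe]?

2

Sat(safe | wait) = {t3, t4, t6}
A[(safe | wait) U safe]: least fixpoint, start Z0 = Sat(safe) = {t3, t4}, add states in Sat(safe | wait) with every successor in Z. Already a fixed point.
Sat(A[(safe | wait) U safe]) = {t3, t4}
|Sat(A[(safe | wait) U safe])| = |{t3, t4}| = 2.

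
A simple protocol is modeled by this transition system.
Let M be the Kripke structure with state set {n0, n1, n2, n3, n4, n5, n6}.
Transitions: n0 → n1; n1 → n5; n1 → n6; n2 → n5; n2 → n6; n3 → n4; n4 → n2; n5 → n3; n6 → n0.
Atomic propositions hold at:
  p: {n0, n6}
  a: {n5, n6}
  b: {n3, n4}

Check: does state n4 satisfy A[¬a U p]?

No

Sat(¬a) = {n0, n1, n2, n3, n4}
A[¬a U p]: least fixpoint, start Z0 = Sat(p) = {n0, n6}, add states in Sat(¬a) with every successor in Z. Already a fixed point.
Sat(A[¬a U p]) = {n0, n6}
n4 ∉ Sat(A[¬a U p]) = {n0, n6}, so the formula does not hold at n4.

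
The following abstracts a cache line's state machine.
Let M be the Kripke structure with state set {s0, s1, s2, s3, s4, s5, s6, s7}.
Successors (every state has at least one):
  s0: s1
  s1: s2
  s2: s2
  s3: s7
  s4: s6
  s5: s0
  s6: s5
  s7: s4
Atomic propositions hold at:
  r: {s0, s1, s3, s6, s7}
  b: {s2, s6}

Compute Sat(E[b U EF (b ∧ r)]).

{s3, s4, s6, s7}

Sat(b ∧ r) = {s6}
EF (b ∧ r): least fixpoint, start Z0 = {s6}, add states with some successor in Z. Z1 = {s4, s6}; Z2 = {s4, s6, s7}; Z3 = {s3, s4, s6, s7}; fixed.
Sat(EF (b ∧ r)) = {s3, s4, s6, s7}
E[b U EF (b ∧ r)]: least fixpoint, start Z0 = Sat(EF (b ∧ r)) = {s3, s4, s6, s7}, add states in Sat(b) with some successor in Z. Already a fixed point.
Sat(E[b U EF (b ∧ r)]) = {s3, s4, s6, s7}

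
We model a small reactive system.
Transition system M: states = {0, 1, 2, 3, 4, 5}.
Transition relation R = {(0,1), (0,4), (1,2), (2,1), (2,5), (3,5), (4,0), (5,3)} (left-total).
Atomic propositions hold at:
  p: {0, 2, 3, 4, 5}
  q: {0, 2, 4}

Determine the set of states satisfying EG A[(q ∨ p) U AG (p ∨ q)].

{3, 5}

Sat(q ∨ p) = {0, 2, 3, 4, 5}
Sat(p ∨ q) = {0, 2, 3, 4, 5}
AG (p ∨ q): greatest fixpoint, start Z0 = {0, 2, 3, 4, 5}, keep only states in Sat with every successor in Z. Z1 = {3, 4, 5}; Z2 = {3, 5}; fixed.
Sat(AG (p ∨ q)) = {3, 5}
A[(q ∨ p) U AG (p ∨ q)]: least fixpoint, start Z0 = Sat(AG (p ∨ q)) = {3, 5}, add states in Sat(q ∨ p) with every successor in Z. Already a fixed point.
Sat(A[(q ∨ p) U AG (p ∨ q)]) = {3, 5}
EG A[(q ∨ p) U AG (p ∨ q)]: greatest fixpoint, start Z0 = {3, 5}, keep only states in Sat with some successor in Z. Already a fixed point.
Sat(EG A[(q ∨ p) U AG (p ∨ q)]) = {3, 5}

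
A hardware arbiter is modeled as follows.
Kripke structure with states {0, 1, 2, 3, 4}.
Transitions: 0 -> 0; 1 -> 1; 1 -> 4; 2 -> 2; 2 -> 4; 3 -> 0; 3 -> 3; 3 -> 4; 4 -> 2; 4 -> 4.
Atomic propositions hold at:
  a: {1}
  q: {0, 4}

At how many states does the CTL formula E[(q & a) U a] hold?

1

Sat(q & a) = ∅
E[(q & a) U a]: least fixpoint, start Z0 = Sat(a) = {1}, add states in Sat(q & a) with some successor in Z. Already a fixed point.
Sat(E[(q & a) U a]) = {1}
|Sat(E[(q & a) U a])| = |{1}| = 1.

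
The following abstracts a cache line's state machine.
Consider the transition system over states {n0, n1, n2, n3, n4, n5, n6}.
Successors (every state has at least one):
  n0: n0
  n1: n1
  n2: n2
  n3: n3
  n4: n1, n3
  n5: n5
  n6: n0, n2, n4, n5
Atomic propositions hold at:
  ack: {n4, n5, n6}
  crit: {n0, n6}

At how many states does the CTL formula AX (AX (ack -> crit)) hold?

5

Sat(ack -> crit) = {n0, n1, n2, n3, n6}
Sat(AX (ack -> crit)) = {s : every successor in {n0, n1, n2, n3, n6}} = {n0, n1, n2, n3, n4}
Sat(AX (AX (ack -> crit))) = {s : every successor in {n0, n1, n2, n3, n4}} = {n0, n1, n2, n3, n4}
|Sat(AX (AX (ack -> crit)))| = |{n0, n1, n2, n3, n4}| = 5.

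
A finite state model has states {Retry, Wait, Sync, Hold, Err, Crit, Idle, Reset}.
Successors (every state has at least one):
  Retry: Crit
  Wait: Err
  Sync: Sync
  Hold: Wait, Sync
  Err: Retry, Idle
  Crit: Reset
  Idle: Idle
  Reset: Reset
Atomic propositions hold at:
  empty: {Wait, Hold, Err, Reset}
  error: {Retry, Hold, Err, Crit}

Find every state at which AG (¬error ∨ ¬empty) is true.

{Retry, Sync, Crit, Idle, Reset}

Sat(¬error) = {Wait, Sync, Idle, Reset}
Sat(¬empty) = {Retry, Sync, Crit, Idle}
Sat(¬error ∨ ¬empty) = {Retry, Wait, Sync, Crit, Idle, Reset}
AG (¬error ∨ ¬empty): greatest fixpoint, start Z0 = {Retry, Wait, Sync, Crit, Idle, Reset}, keep only states in Sat with every successor in Z. Z1 = {Retry, Sync, Crit, Idle, Reset}; fixed.
Sat(AG (¬error ∨ ¬empty)) = {Retry, Sync, Crit, Idle, Reset}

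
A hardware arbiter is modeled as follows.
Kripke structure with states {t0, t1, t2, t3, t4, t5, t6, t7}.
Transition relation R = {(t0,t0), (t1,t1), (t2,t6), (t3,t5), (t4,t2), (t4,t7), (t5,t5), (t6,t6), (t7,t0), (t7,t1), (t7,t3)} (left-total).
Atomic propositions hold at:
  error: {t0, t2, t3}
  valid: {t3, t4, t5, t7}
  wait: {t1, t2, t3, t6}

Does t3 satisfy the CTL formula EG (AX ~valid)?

No

Sat(~valid) = {t0, t1, t2, t6}
Sat(AX ~valid) = {s : every successor in {t0, t1, t2, t6}} = {t0, t1, t2, t6}
EG (AX ~valid): greatest fixpoint, start Z0 = {t0, t1, t2, t6}, keep only states in Sat with some successor in Z. Already a fixed point.
Sat(EG (AX ~valid)) = {t0, t1, t2, t6}
t3 ∉ Sat(EG (AX ~valid)) = {t0, t1, t2, t6}, so the formula does not hold at t3.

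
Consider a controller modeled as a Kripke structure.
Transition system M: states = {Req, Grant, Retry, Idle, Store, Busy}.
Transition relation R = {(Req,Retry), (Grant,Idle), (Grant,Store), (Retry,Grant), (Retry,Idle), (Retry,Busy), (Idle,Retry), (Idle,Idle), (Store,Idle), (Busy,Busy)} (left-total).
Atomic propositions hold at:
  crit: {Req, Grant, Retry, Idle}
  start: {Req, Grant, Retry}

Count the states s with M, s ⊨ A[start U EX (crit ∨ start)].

Sat(crit ∨ start) = {Req, Grant, Retry, Idle}
Sat(EX (crit ∨ start)) = {s : some successor in {Req, Grant, Retry, Idle}} = {Req, Grant, Retry, Idle, Store}
A[start U EX (crit ∨ start)]: least fixpoint, start Z0 = Sat(EX (crit ∨ start)) = {Req, Grant, Retry, Idle, Store}, add states in Sat(start) with every successor in Z. Already a fixed point.
Sat(A[start U EX (crit ∨ start)]) = {Req, Grant, Retry, Idle, Store}
|Sat(A[start U EX (crit ∨ start)])| = |{Req, Grant, Retry, Idle, Store}| = 5.

5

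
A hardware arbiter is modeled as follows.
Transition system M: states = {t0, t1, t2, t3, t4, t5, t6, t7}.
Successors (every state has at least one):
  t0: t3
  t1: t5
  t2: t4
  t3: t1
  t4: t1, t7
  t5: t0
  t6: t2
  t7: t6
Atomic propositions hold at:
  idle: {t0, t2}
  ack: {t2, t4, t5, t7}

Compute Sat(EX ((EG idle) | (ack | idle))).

EG idle: greatest fixpoint, start Z0 = {t0, t2}, keep only states in Sat with some successor in Z. Z1 = ∅; fixed.
Sat(EG idle) = ∅
Sat(ack | idle) = {t0, t2, t4, t5, t7}
Sat((EG idle) | (ack | idle)) = {t0, t2, t4, t5, t7}
Sat(EX ((EG idle) | (ack | idle))) = {s : some successor in {t0, t2, t4, t5, t7}} = {t1, t2, t4, t5, t6}

{t1, t2, t4, t5, t6}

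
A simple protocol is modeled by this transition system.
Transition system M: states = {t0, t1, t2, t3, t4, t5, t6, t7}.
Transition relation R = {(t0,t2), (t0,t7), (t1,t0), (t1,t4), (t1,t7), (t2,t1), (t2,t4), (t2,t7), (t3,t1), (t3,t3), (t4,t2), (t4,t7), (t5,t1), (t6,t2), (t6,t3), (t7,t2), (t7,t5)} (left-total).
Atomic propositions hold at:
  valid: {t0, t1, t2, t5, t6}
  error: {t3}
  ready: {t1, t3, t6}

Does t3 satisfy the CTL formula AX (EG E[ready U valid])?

Yes

E[ready U valid]: least fixpoint, start Z0 = Sat(valid) = {t0, t1, t2, t5, t6}, add states in Sat(ready) with some successor in Z. Z1 = {t0, t1, t2, t3, t5, t6}; fixed.
Sat(E[ready U valid]) = {t0, t1, t2, t3, t5, t6}
EG E[ready U valid]: greatest fixpoint, start Z0 = {t0, t1, t2, t3, t5, t6}, keep only states in Sat with some successor in Z. Already a fixed point.
Sat(EG E[ready U valid]) = {t0, t1, t2, t3, t5, t6}
Sat(AX (EG E[ready U valid])) = {s : every successor in {t0, t1, t2, t3, t5, t6}} = {t3, t5, t6, t7}
t3 ∈ Sat(AX (EG E[ready U valid])) = {t3, t5, t6, t7}, so the formula holds at t3.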